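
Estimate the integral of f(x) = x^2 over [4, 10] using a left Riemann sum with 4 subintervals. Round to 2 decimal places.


Left Riemann sum uses left endpoints of each subinterval.
Interval: [4, 10], n = 4
dx = (10 - 4) / 4 = 3/2
Left endpoints: [4, 11/2, 7, 17/2]
f values: [16, 121/4, 49, 289/4]
Sum = dx * (sum of f values)
= 3/2 * 335/2
= 1005/4 = 251.25

251.25


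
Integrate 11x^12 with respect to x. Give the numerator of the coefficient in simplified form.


Apply the power rule for integration:
integral of ax^n dx = a/(n+1) * x^(n+1) + C
integral of 11x^12 dx
= 11/13 * x^13 + C
The coefficient in lowest terms is 11/13, and its numerator is 11

11


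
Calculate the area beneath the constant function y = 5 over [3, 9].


The area under a constant function y = 5 is a rectangle.
Width = 9 - 3 = 6
Height = 5
Area = width * height
= 6 * 5
= 30

30


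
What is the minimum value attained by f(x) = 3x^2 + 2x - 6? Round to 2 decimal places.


For a quadratic f(x) = ax^2 + bx + c with a > 0, the minimum is at the vertex.
Vertex x-coordinate: x = -b/(2a)
x = -(2) / (2 * 3)
x = -2/6 = -1/3
Substitute back to find the minimum value:
f(-1/3) = 3 * (-1/3)^2 + 2 * (-1/3) - 6
= 1/3 - 2/3 - 6
= -19/3 ≈ -6.33

-6.33


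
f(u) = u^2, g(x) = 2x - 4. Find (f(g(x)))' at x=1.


Using the chain rule: (f(g(x)))' = f'(g(x)) * g'(x)
First, find g(1):
g(1) = 2 * 1 - 4 = -2
Next, f'(u) = 2u
And g'(x) = 2
So f'(g(1)) * g'(1)
= 2 * (-2) * 2
= -8

-8


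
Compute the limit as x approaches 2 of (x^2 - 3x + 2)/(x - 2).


Direct substitution gives 0/0, so we factor the numerator.
Factor: (x^2 - 3x + 2) = (x - 2)(x - 1)
Cancel the common factor (x - 2):
(x^2 - 3x + 2)/(x - 2) = (x - 1)
Now substitute x = 2:
= (2) - (1) = 1

1


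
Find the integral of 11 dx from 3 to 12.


The integral of a constant k over [a, b] equals k * (b - a).
integral from 3 to 12 of 11 dx
= 11 * (12 - 3)
= 11 * 9
= 99

99


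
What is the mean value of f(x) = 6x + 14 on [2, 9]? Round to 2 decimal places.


Average value = 1/(b-a) * integral from a to b of f(x) dx
First compute the integral of 6x + 14:
F(x) = 3x^2 + 14x
F(9) = 3 * 81 + 14 * 9 = 369
F(2) = 3 * 4 + 14 * 2 = 40
Integral = 369 - 40 = 329
Average = 329 / (9 - 2) = 329 / 7
= 47 = 47.00

47.00


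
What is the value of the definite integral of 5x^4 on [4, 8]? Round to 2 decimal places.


Find the antiderivative of 5x^4:
F(x) = 5/5 * x^5
Apply the Fundamental Theorem of Calculus:
F(8) - F(4)
= 5/5 * 8^5 - 5/5 * 4^5
= 5/5 * (32768 - 1024)
= 5/5 * 31744
= 31744 = 31744.00

31744.00


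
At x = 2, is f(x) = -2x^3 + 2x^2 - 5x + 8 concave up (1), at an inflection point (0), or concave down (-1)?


Concavity is determined by the sign of f''(x).
f(x) = -2x^3 + 2x^2 - 5x + 8
f'(x) = -6x^2 + 4x - 5
f''(x) = -12x + 4
f''(2) = -12 * 2 + 4
= -24 + 4
= -20
Since f''(2) < 0, the function is concave down (-1)

-1


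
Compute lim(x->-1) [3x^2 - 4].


Since polynomials are continuous, we use direct substitution.
lim(x->-1) of 3x^2 - 4
= 3 * (-1)^2 + 0 * (-1) - 4
= 3 + 0 - 4
= -1

-1


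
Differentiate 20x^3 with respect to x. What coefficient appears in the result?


We apply the power rule: d/dx [ax^n] = a*n * x^(n-1)
d/dx [20x^3]
= 20 * 3 * x^(3-1)
= 60x^2
The coefficient is 60

60


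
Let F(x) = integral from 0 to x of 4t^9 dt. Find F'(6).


By the Fundamental Theorem of Calculus (Part 1):
If F(x) = integral from 0 to x of f(t) dt, then F'(x) = f(x)
Here f(t) = 4t^9
So F'(x) = 4x^9
Evaluate at x = 6:
F'(6) = 4 * 6^9
= 4 * 10077696
= 40310784

40310784


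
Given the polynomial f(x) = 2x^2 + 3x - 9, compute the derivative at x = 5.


Differentiate term by term using power and sum rules:
f(x) = 2x^2 + 3x - 9
f'(x) = 4x + 3
Substitute x = 5:
f'(5) = 4 * 5 + 3
= 20 + 3
= 23

23


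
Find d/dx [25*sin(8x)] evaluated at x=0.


Apply the chain rule to differentiate 25*sin(8x):
d/dx [25*sin(8x)]
= 25 * cos(8x) * d/dx(8x)
= 25 * 8 * cos(8x)
= 200 * cos(8x)
Evaluate at x = 0:
= 200 * cos(0)
= 200 * 1
= 200

200


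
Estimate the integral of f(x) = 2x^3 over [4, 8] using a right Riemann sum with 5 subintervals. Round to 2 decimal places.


Right Riemann sum uses right endpoints of each subinterval.
Interval: [4, 8], n = 5
dx = (8 - 4) / 5 = 4/5
Right endpoints: [24/5, 28/5, 32/5, 36/5, 8]
f values: [27648/125, 43904/125, 65536/125, 93312/125, 1024]
Sum = dx * (sum of f values)
= 4/5 * 14336/5
= 57344/25 = 2293.76

2293.76


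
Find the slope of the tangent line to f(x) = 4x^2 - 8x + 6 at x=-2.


The slope of the tangent line equals f'(x) at the point.
f(x) = 4x^2 - 8x + 6
f'(x) = 8x - 8
At x = -2:
f'(-2) = 8 * (-2) - 8
= -16 - 8
= -24

-24


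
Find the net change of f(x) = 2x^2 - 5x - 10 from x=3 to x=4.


Net change = f(b) - f(a)
f(x) = 2x^2 - 5x - 10
Compute f(4):
f(4) = 2 * 4^2 - 5 * 4 - 10
= 32 - 20 - 10
= 2
Compute f(3):
f(3) = 2 * 3^2 - 5 * 3 - 10
= 18 - 15 - 10
= -7
Net change = 2 - (-7) = 9

9


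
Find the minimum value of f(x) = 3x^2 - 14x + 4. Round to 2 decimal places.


For a quadratic f(x) = ax^2 + bx + c with a > 0, the minimum is at the vertex.
Vertex x-coordinate: x = -b/(2a)
x = -(-14) / (2 * 3)
x = 14/6 = 7/3
Substitute back to find the minimum value:
f(7/3) = 3 * (7/3)^2 - 14 * (7/3) + 4
= 49/3 - 98/3 + 4
= -37/3 ≈ -12.33

-12.33


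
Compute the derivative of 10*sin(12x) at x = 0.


Apply the chain rule to differentiate 10*sin(12x):
d/dx [10*sin(12x)]
= 10 * cos(12x) * d/dx(12x)
= 10 * 12 * cos(12x)
= 120 * cos(12x)
Evaluate at x = 0:
= 120 * cos(0)
= 120 * 1
= 120

120


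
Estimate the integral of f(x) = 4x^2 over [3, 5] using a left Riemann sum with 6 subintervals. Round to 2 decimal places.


Left Riemann sum uses left endpoints of each subinterval.
Interval: [3, 5], n = 6
dx = (5 - 3) / 6 = 1/3
Left endpoints: [3, 10/3, 11/3, 4, 13/3, 14/3]
f values: [36, 400/9, 484/9, 64, 676/9, 784/9]
Sum = dx * (sum of f values)
= 1/3 * 3244/9
= 3244/27 ≈ 120.15

120.15


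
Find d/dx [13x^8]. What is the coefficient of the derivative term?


We apply the power rule: d/dx [ax^n] = a*n * x^(n-1)
d/dx [13x^8]
= 13 * 8 * x^(8-1)
= 104x^7
The coefficient is 104

104


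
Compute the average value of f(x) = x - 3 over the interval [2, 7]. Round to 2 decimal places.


Average value = 1/(b-a) * integral from a to b of f(x) dx
First compute the integral of x - 3:
F(x) = (1/2)x^2 - 3x
F(7) = 1/2 * 49 - 3 * 7 = 7/2
F(2) = 1/2 * 4 - 3 * 2 = -4
Integral = 7/2 - (-4) = 15/2
Average = (15/2) / (7 - 2) = (15/2) / 5
= 3/2 = 1.50

1.50


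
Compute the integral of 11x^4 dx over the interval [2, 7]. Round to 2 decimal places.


Find the antiderivative of 11x^4:
F(x) = 11/5 * x^5
Apply the Fundamental Theorem of Calculus:
F(7) - F(2)
= 11/5 * 7^5 - 11/5 * 2^5
= 11/5 * (16807 - 32)
= 11/5 * 16775
= 36905 = 36905.00

36905.00


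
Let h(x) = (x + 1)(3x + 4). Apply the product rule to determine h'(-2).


Let u(x) = x + 1 and v(x) = 3x + 4
u'(x) = 1
v'(x) = 3
Product rule: h'(x) = u'(x)*v(x) + u(x)*v'(x)
= 1 * (3x + 4) + (x + 1) * 3
At x = -2:
u(-2) = 1 * (-2) + 1 = -1
v(-2) = 3 * (-2) + 4 = -2
h'(-2) = 1 * (-2) + (-1) * 3
= -2 - 3
= -5

-5


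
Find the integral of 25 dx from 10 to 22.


The integral of a constant k over [a, b] equals k * (b - a).
integral from 10 to 22 of 25 dx
= 25 * (22 - 10)
= 25 * 12
= 300

300


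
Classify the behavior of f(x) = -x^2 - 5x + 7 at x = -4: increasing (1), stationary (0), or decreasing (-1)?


Compute f'(x) to determine behavior:
f'(x) = -2x - 5
f'(-4) = -2 * (-4) - 5
= 8 - 5
= 3
Since f'(-4) > 0, the function is increasing (1)

1


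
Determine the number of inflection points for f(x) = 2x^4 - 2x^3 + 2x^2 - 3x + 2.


Inflection points occur where f''(x) = 0 and concavity changes.
f(x) = 2x^4 - 2x^3 + 2x^2 - 3x + 2
f'(x) = 8x^3 - 6x^2 + 4x - 3
f''(x) = 24x^2 - 12x + 4
This is a quadratic in x. Use the discriminant to count real roots.
Discriminant = (-12)^2 - 4 * 24 * 4
= 144 - 384
= -240
Since discriminant < 0, f''(x) = 0 has no real solutions.
Number of inflection points: 0

0


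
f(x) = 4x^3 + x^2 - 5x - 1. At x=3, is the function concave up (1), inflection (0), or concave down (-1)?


Concavity is determined by the sign of f''(x).
f(x) = 4x^3 + x^2 - 5x - 1
f'(x) = 12x^2 + 2x - 5
f''(x) = 24x + 2
f''(3) = 24 * 3 + 2
= 72 + 2
= 74
Since f''(3) > 0, the function is concave up (1)

1


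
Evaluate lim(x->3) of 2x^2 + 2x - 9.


Since polynomials are continuous, we use direct substitution.
lim(x->3) of 2x^2 + 2x - 9
= 2 * 3^2 + 2 * 3 - 9
= 18 + 6 - 9
= 15

15


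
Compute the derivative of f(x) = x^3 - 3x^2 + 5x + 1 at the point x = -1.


Differentiate f(x) = x^3 - 3x^2 + 5x + 1 term by term:
f'(x) = 3x^2 - 6x + 5
Substitute x = -1:
f'(-1) = 3 * (-1)^2 - 6 * (-1) + 5
= 3 + 6 + 5
= 14

14


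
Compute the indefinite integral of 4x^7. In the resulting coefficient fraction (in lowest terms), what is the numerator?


Apply the power rule for integration:
integral of ax^n dx = a/(n+1) * x^(n+1) + C
integral of 4x^7 dx
= 4/8 * x^8 + C
= 1/2 * x^8 + C
The coefficient in lowest terms is 1/2, and its numerator is 1

1


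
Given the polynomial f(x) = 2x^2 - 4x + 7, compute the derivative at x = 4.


Differentiate term by term using power and sum rules:
f(x) = 2x^2 - 4x + 7
f'(x) = 4x - 4
Substitute x = 4:
f'(4) = 4 * 4 - 4
= 16 - 4
= 12

12


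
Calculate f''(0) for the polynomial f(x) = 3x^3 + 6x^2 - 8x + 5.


First derivative:
f'(x) = 9x^2 + 12x - 8
Second derivative:
f''(x) = 18x + 12
Substitute x = 0:
f''(0) = 18 * 0 + 12
= 0 + 12
= 12

12


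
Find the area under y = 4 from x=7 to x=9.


The area under a constant function y = 4 is a rectangle.
Width = 9 - 7 = 2
Height = 4
Area = width * height
= 2 * 4
= 8

8


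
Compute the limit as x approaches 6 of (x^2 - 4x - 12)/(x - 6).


Direct substitution gives 0/0, so we factor the numerator.
Factor: (x^2 - 4x - 12) = (x - 6)(x + 2)
Cancel the common factor (x - 6):
(x^2 - 4x - 12)/(x - 6) = (x + 2)
Now substitute x = 6:
= (6) - (-2) = 8

8


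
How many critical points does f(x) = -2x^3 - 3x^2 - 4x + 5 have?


Find where f'(x) = 0:
f(x) = -2x^3 - 3x^2 - 4x + 5
f'(x) = -6x^2 - 6x - 4
This is a quadratic in x. Use the discriminant to count real roots.
Discriminant = (-6)^2 - 4 * (-6) * (-4)
= 36 - 96
= -60
Since discriminant < 0, f'(x) = 0 has no real solutions.
Number of critical points: 0

0


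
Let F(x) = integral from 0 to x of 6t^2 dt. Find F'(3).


By the Fundamental Theorem of Calculus (Part 1):
If F(x) = integral from 0 to x of f(t) dt, then F'(x) = f(x)
Here f(t) = 6t^2
So F'(x) = 6x^2
Evaluate at x = 3:
F'(3) = 6 * 3^2
= 6 * 9
= 54

54


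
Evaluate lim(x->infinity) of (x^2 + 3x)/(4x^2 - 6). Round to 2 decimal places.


For limits at infinity with equal-degree polynomials,
we compare leading coefficients.
Numerator leading term: x^2
Denominator leading term: 4x^2
Divide both by x^2:
lim = (1 + 3/x) / (4 - 6/x^2)
As x -> infinity, the 1/x and 1/x^2 terms vanish:
= 1/4 = 0.25

0.25


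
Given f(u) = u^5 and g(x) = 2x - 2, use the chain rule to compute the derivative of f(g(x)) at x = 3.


Using the chain rule: (f(g(x)))' = f'(g(x)) * g'(x)
First, find g(3):
g(3) = 2 * 3 - 2 = 4
Next, f'(u) = 5u^4
And g'(x) = 2
So f'(g(3)) * g'(3)
= 5 * 4^4 * 2
= 5 * 256 * 2
= 2560

2560


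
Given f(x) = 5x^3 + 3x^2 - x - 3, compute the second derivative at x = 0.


First derivative:
f'(x) = 15x^2 + 6x - 1
Second derivative:
f''(x) = 30x + 6
Substitute x = 0:
f''(0) = 30 * 0 + 6
= 0 + 6
= 6

6


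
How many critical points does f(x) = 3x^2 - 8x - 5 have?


Find where f'(x) = 0:
f'(x) = 6x - 8
Set f'(x) = 0:
6x - 8 = 0
x = 8 / 6 = 4/3
This is a linear equation in x, so there is exactly one solution.
Number of critical points: 1

1


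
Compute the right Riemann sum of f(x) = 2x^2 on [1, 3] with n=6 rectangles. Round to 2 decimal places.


Right Riemann sum uses right endpoints of each subinterval.
Interval: [1, 3], n = 6
dx = (3 - 1) / 6 = 1/3
Right endpoints: [4/3, 5/3, 2, 7/3, 8/3, 3]
f values: [32/9, 50/9, 8, 98/9, 128/9, 18]
Sum = dx * (sum of f values)
= 1/3 * 542/9
= 542/27 ≈ 20.07

20.07


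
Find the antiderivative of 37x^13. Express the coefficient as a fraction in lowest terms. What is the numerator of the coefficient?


Apply the power rule for integration:
integral of ax^n dx = a/(n+1) * x^(n+1) + C
integral of 37x^13 dx
= 37/14 * x^14 + C
The coefficient in lowest terms is 37/14, and its numerator is 37

37


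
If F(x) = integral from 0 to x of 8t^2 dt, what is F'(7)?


By the Fundamental Theorem of Calculus (Part 1):
If F(x) = integral from 0 to x of f(t) dt, then F'(x) = f(x)
Here f(t) = 8t^2
So F'(x) = 8x^2
Evaluate at x = 7:
F'(7) = 8 * 7^2
= 8 * 49
= 392

392


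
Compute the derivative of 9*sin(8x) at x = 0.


Apply the chain rule to differentiate 9*sin(8x):
d/dx [9*sin(8x)]
= 9 * cos(8x) * d/dx(8x)
= 9 * 8 * cos(8x)
= 72 * cos(8x)
Evaluate at x = 0:
= 72 * cos(0)
= 72 * 1
= 72

72


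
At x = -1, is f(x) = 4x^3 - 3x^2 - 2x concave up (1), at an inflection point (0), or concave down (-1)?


Concavity is determined by the sign of f''(x).
f(x) = 4x^3 - 3x^2 - 2x
f'(x) = 12x^2 - 6x - 2
f''(x) = 24x - 6
f''(-1) = 24 * (-1) - 6
= -24 - 6
= -30
Since f''(-1) < 0, the function is concave down (-1)

-1


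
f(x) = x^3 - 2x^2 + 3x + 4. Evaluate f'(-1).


Differentiate f(x) = x^3 - 2x^2 + 3x + 4 term by term:
f'(x) = 3x^2 - 4x + 3
Substitute x = -1:
f'(-1) = 3 * (-1)^2 - 4 * (-1) + 3
= 3 + 4 + 3
= 10

10


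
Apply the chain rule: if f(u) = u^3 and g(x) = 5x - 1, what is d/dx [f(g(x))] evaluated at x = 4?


Using the chain rule: (f(g(x)))' = f'(g(x)) * g'(x)
First, find g(4):
g(4) = 5 * 4 - 1 = 19
Next, f'(u) = 3u^2
And g'(x) = 5
So f'(g(4)) * g'(4)
= 3 * 19^2 * 5
= 3 * 361 * 5
= 5415

5415


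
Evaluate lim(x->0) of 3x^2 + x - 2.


Since polynomials are continuous, we use direct substitution.
lim(x->0) of 3x^2 + x - 2
= 3 * 0^2 + 1 * 0 - 2
= 0 + 0 - 2
= -2

-2


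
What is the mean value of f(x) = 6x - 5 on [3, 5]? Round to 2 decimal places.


Average value = 1/(b-a) * integral from a to b of f(x) dx
First compute the integral of 6x - 5:
F(x) = 3x^2 - 5x
F(5) = 3 * 25 - 5 * 5 = 50
F(3) = 3 * 9 - 5 * 3 = 12
Integral = 50 - 12 = 38
Average = 38 / (5 - 3) = 38 / 2
= 19 = 19.00

19.00


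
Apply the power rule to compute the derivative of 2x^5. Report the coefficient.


We apply the power rule: d/dx [ax^n] = a*n * x^(n-1)
d/dx [2x^5]
= 2 * 5 * x^(5-1)
= 10x^4
The coefficient is 10

10


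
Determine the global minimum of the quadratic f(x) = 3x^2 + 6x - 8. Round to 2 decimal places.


For a quadratic f(x) = ax^2 + bx + c with a > 0, the minimum is at the vertex.
Vertex x-coordinate: x = -b/(2a)
x = -(6) / (2 * 3)
x = -6/6 = -1
Substitute back to find the minimum value:
f(-1) = 3 * (-1)^2 + 6 * (-1) - 8
= 3 - 6 - 8
= -11 = -11.00

-11.00


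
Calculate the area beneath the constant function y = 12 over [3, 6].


The area under a constant function y = 12 is a rectangle.
Width = 6 - 3 = 3
Height = 12
Area = width * height
= 3 * 12
= 36

36


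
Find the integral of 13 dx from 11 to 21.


The integral of a constant k over [a, b] equals k * (b - a).
integral from 11 to 21 of 13 dx
= 13 * (21 - 11)
= 13 * 10
= 130

130


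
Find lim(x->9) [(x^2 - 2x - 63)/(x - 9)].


Direct substitution gives 0/0, so we factor the numerator.
Factor: (x^2 - 2x - 63) = (x - 9)(x + 7)
Cancel the common factor (x - 9):
(x^2 - 2x - 63)/(x - 9) = (x + 7)
Now substitute x = 9:
= (9) - (-7) = 16

16


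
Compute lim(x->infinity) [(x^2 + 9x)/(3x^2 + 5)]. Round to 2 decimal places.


For limits at infinity with equal-degree polynomials,
we compare leading coefficients.
Numerator leading term: x^2
Denominator leading term: 3x^2
Divide both by x^2:
lim = (1 + 9/x) / (3 + 5/x^2)
As x -> infinity, the 1/x and 1/x^2 terms vanish:
= 1/3 ≈ 0.33

0.33


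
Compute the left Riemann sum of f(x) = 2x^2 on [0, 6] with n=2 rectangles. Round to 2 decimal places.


Left Riemann sum uses left endpoints of each subinterval.
Interval: [0, 6], n = 2
dx = (6 - 0) / 2 = 3
Left endpoints: [0, 3]
f values: [0, 18]
Sum = dx * (sum of f values)
= 3 * 18
= 54 = 54.00

54.00


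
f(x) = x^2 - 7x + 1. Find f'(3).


Differentiate term by term using power and sum rules:
f(x) = x^2 - 7x + 1
f'(x) = 2x - 7
Substitute x = 3:
f'(3) = 2 * 3 - 7
= 6 - 7
= -1

-1


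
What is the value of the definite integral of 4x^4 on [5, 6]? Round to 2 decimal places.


Find the antiderivative of 4x^4:
F(x) = 4/5 * x^5
Apply the Fundamental Theorem of Calculus:
F(6) - F(5)
= 4/5 * 6^5 - 4/5 * 5^5
= 4/5 * (7776 - 3125)
= 4/5 * 4651
= 18604/5 = 3720.80

3720.80


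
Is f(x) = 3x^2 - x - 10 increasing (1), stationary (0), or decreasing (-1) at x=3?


Compute f'(x) to determine behavior:
f'(x) = 6x - 1
f'(3) = 6 * 3 - 1
= 18 - 1
= 17
Since f'(3) > 0, the function is increasing (1)

1


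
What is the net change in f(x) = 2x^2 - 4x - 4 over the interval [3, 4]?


Net change = f(b) - f(a)
f(x) = 2x^2 - 4x - 4
Compute f(4):
f(4) = 2 * 4^2 - 4 * 4 - 4
= 32 - 16 - 4
= 12
Compute f(3):
f(3) = 2 * 3^2 - 4 * 3 - 4
= 18 - 12 - 4
= 2
Net change = 12 - 2 = 10

10


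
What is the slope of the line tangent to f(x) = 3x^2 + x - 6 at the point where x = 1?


The slope of the tangent line equals f'(x) at the point.
f(x) = 3x^2 + x - 6
f'(x) = 6x + 1
At x = 1:
f'(1) = 6 * 1 + 1
= 6 + 1
= 7

7


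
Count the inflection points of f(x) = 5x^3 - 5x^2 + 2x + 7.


Inflection points occur where f''(x) = 0 and concavity changes.
f(x) = 5x^3 - 5x^2 + 2x + 7
f'(x) = 15x^2 - 10x + 2
f''(x) = 30x - 10
Set f''(x) = 0:
30x - 10 = 0
x = 10 / 30 = 1/3
Since f''(x) is linear (degree 1), it changes sign at this point.
Therefore there is exactly 1 inflection point.

1


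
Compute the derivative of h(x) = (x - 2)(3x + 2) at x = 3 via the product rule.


Let u(x) = x - 2 and v(x) = 3x + 2
u'(x) = 1
v'(x) = 3
Product rule: h'(x) = u'(x)*v(x) + u(x)*v'(x)
= 1 * (3x + 2) + (x - 2) * 3
At x = 3:
u(3) = 1 * 3 - 2 = 1
v(3) = 3 * 3 + 2 = 11
h'(3) = 1 * 11 + 1 * 3
= 11 + 3
= 14

14


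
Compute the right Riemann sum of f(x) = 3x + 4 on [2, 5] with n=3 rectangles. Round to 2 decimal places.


Right Riemann sum uses right endpoints of each subinterval.
Interval: [2, 5], n = 3
dx = (5 - 2) / 3 = 1
Right endpoints: [3, 4, 5]
f values: [13, 16, 19]
Sum = dx * (sum of f values)
= 1 * 48
= 48 = 48.00

48.00


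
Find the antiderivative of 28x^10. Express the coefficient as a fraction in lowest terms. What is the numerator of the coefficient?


Apply the power rule for integration:
integral of ax^n dx = a/(n+1) * x^(n+1) + C
integral of 28x^10 dx
= 28/11 * x^11 + C
The coefficient in lowest terms is 28/11, and its numerator is 28

28


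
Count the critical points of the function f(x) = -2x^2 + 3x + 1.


Find where f'(x) = 0:
f'(x) = -4x + 3
Set f'(x) = 0:
-4x + 3 = 0
x = -3 / (-4) = 3/4
This is a linear equation in x, so there is exactly one solution.
Number of critical points: 1

1


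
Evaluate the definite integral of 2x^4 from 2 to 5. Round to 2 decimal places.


Find the antiderivative of 2x^4:
F(x) = 2/5 * x^5
Apply the Fundamental Theorem of Calculus:
F(5) - F(2)
= 2/5 * 5^5 - 2/5 * 2^5
= 2/5 * (3125 - 32)
= 2/5 * 3093
= 6186/5 = 1237.20

1237.20


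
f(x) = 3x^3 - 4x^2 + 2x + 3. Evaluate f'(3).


Differentiate f(x) = 3x^3 - 4x^2 + 2x + 3 term by term:
f'(x) = 9x^2 - 8x + 2
Substitute x = 3:
f'(3) = 9 * 3^2 - 8 * 3 + 2
= 81 - 24 + 2
= 59

59


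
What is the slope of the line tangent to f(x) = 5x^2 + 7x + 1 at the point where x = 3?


The slope of the tangent line equals f'(x) at the point.
f(x) = 5x^2 + 7x + 1
f'(x) = 10x + 7
At x = 3:
f'(3) = 10 * 3 + 7
= 30 + 7
= 37

37


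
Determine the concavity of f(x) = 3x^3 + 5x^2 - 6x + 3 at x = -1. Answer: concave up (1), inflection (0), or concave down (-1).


Concavity is determined by the sign of f''(x).
f(x) = 3x^3 + 5x^2 - 6x + 3
f'(x) = 9x^2 + 10x - 6
f''(x) = 18x + 10
f''(-1) = 18 * (-1) + 10
= -18 + 10
= -8
Since f''(-1) < 0, the function is concave down (-1)

-1


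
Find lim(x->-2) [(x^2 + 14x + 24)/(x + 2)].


Direct substitution gives 0/0, so we factor the numerator.
Factor: (x^2 + 14x + 24) = (x + 2)(x + 12)
Cancel the common factor (x + 2):
(x^2 + 14x + 24)/(x + 2) = (x + 12)
Now substitute x = -2:
= (-2) - (-12) = 10

10


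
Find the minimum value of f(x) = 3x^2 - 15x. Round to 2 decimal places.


For a quadratic f(x) = ax^2 + bx + c with a > 0, the minimum is at the vertex.
Vertex x-coordinate: x = -b/(2a)
x = -(-15) / (2 * 3)
x = 15/6 = 5/2
Substitute back to find the minimum value:
f(5/2) = 3 * (5/2)^2 - 15 * (5/2) + 0
= 75/4 - 75/2 + 0
= -75/4 = -18.75

-18.75


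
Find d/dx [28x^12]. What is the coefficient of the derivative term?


We apply the power rule: d/dx [ax^n] = a*n * x^(n-1)
d/dx [28x^12]
= 28 * 12 * x^(12-1)
= 336x^11
The coefficient is 336

336


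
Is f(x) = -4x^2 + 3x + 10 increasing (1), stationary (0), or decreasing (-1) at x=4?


Compute f'(x) to determine behavior:
f'(x) = -8x + 3
f'(4) = -8 * 4 + 3
= -32 + 3
= -29
Since f'(4) < 0, the function is decreasing (-1)

-1


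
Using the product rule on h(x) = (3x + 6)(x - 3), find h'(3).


Let u(x) = 3x + 6 and v(x) = x - 3
u'(x) = 3
v'(x) = 1
Product rule: h'(x) = u'(x)*v(x) + u(x)*v'(x)
= 3 * (x - 3) + (3x + 6) * 1
At x = 3:
u(3) = 3 * 3 + 6 = 15
v(3) = 1 * 3 - 3 = 0
h'(3) = 3 * 0 + 15 * 1
= 0 + 15
= 15

15


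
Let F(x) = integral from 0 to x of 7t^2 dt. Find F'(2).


By the Fundamental Theorem of Calculus (Part 1):
If F(x) = integral from 0 to x of f(t) dt, then F'(x) = f(x)
Here f(t) = 7t^2
So F'(x) = 7x^2
Evaluate at x = 2:
F'(2) = 7 * 2^2
= 7 * 4
= 28

28


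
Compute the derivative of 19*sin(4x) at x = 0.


Apply the chain rule to differentiate 19*sin(4x):
d/dx [19*sin(4x)]
= 19 * cos(4x) * d/dx(4x)
= 19 * 4 * cos(4x)
= 76 * cos(4x)
Evaluate at x = 0:
= 76 * cos(0)
= 76 * 1
= 76

76


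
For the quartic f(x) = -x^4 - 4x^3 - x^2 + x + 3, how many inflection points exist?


Inflection points occur where f''(x) = 0 and concavity changes.
f(x) = -x^4 - 4x^3 - x^2 + x + 3
f'(x) = -4x^3 - 12x^2 - 2x + 1
f''(x) = -12x^2 - 24x - 2
This is a quadratic in x. Use the discriminant to count real roots.
Discriminant = (-24)^2 - 4 * (-12) * (-2)
= 576 - 96
= 480
Since discriminant > 0, f''(x) = 0 has 2 distinct real solutions.
A quadratic with two distinct real roots changes sign at each root, so concavity changes at both.
Number of inflection points: 2

2


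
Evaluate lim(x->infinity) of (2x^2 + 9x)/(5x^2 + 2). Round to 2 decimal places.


For limits at infinity with equal-degree polynomials,
we compare leading coefficients.
Numerator leading term: 2x^2
Denominator leading term: 5x^2
Divide both by x^2:
lim = (2 + 9/x) / (5 + 2/x^2)
As x -> infinity, the 1/x and 1/x^2 terms vanish:
= 2/5 = 0.40

0.40


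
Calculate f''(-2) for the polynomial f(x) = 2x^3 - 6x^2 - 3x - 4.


First derivative:
f'(x) = 6x^2 - 12x - 3
Second derivative:
f''(x) = 12x - 12
Substitute x = -2:
f''(-2) = 12 * (-2) - 12
= -24 - 12
= -36

-36


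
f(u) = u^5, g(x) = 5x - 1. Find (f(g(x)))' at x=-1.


Using the chain rule: (f(g(x)))' = f'(g(x)) * g'(x)
First, find g(-1):
g(-1) = 5 * (-1) - 1 = -6
Next, f'(u) = 5u^4
And g'(x) = 5
So f'(g(-1)) * g'(-1)
= 5 * (-6)^4 * 5
= 5 * 1296 * 5
= 32400

32400


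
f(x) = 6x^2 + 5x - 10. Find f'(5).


Differentiate term by term using power and sum rules:
f(x) = 6x^2 + 5x - 10
f'(x) = 12x + 5
Substitute x = 5:
f'(5) = 12 * 5 + 5
= 60 + 5
= 65

65


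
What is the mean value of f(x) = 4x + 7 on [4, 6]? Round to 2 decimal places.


Average value = 1/(b-a) * integral from a to b of f(x) dx
First compute the integral of 4x + 7:
F(x) = 2x^2 + 7x
F(6) = 2 * 36 + 7 * 6 = 114
F(4) = 2 * 16 + 7 * 4 = 60
Integral = 114 - 60 = 54
Average = 54 / (6 - 4) = 54 / 2
= 27 = 27.00

27.00


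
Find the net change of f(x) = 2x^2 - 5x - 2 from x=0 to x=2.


Net change = f(b) - f(a)
f(x) = 2x^2 - 5x - 2
Compute f(2):
f(2) = 2 * 2^2 - 5 * 2 - 2
= 8 - 10 - 2
= -4
Compute f(0):
f(0) = 2 * 0^2 - 5 * 0 - 2
= 0 + 0 - 2
= -2
Net change = -4 - (-2) = -2

-2


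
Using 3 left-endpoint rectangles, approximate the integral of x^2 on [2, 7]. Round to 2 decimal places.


Left Riemann sum uses left endpoints of each subinterval.
Interval: [2, 7], n = 3
dx = (7 - 2) / 3 = 5/3
Left endpoints: [2, 11/3, 16/3]
f values: [4, 121/9, 256/9]
Sum = dx * (sum of f values)
= 5/3 * 413/9
= 2065/27 ≈ 76.48

76.48


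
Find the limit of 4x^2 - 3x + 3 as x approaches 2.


Since polynomials are continuous, we use direct substitution.
lim(x->2) of 4x^2 - 3x + 3
= 4 * 2^2 - 3 * 2 + 3
= 16 - 6 + 3
= 13

13


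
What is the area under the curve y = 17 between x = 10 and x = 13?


The area under a constant function y = 17 is a rectangle.
Width = 13 - 10 = 3
Height = 17
Area = width * height
= 3 * 17
= 51

51


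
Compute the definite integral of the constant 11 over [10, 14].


The integral of a constant k over [a, b] equals k * (b - a).
integral from 10 to 14 of 11 dx
= 11 * (14 - 10)
= 11 * 4
= 44

44


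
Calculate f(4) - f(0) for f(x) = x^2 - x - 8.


Net change = f(b) - f(a)
f(x) = x^2 - x - 8
Compute f(4):
f(4) = 1 * 4^2 - 1 * 4 - 8
= 16 - 4 - 8
= 4
Compute f(0):
f(0) = 1 * 0^2 - 1 * 0 - 8
= 0 + 0 - 8
= -8
Net change = 4 - (-8) = 12

12


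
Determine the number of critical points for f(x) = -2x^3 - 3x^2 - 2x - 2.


Find where f'(x) = 0:
f(x) = -2x^3 - 3x^2 - 2x - 2
f'(x) = -6x^2 - 6x - 2
This is a quadratic in x. Use the discriminant to count real roots.
Discriminant = (-6)^2 - 4 * (-6) * (-2)
= 36 - 48
= -12
Since discriminant < 0, f'(x) = 0 has no real solutions.
Number of critical points: 0

0


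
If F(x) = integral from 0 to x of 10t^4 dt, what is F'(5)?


By the Fundamental Theorem of Calculus (Part 1):
If F(x) = integral from 0 to x of f(t) dt, then F'(x) = f(x)
Here f(t) = 10t^4
So F'(x) = 10x^4
Evaluate at x = 5:
F'(5) = 10 * 5^4
= 10 * 625
= 6250

6250


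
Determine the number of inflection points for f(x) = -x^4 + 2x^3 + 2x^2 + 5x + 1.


Inflection points occur where f''(x) = 0 and concavity changes.
f(x) = -x^4 + 2x^3 + 2x^2 + 5x + 1
f'(x) = -4x^3 + 6x^2 + 4x + 5
f''(x) = -12x^2 + 12x + 4
This is a quadratic in x. Use the discriminant to count real roots.
Discriminant = (12)^2 - 4 * (-12) * 4
= 144 - (-192)
= 336
Since discriminant > 0, f''(x) = 0 has 2 distinct real solutions.
A quadratic with two distinct real roots changes sign at each root, so concavity changes at both.
Number of inflection points: 2

2


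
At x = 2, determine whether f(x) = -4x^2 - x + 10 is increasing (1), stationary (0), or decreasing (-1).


Compute f'(x) to determine behavior:
f'(x) = -8x - 1
f'(2) = -8 * 2 - 1
= -16 - 1
= -17
Since f'(2) < 0, the function is decreasing (-1)

-1


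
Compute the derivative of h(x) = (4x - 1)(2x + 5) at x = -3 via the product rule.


Let u(x) = 4x - 1 and v(x) = 2x + 5
u'(x) = 4
v'(x) = 2
Product rule: h'(x) = u'(x)*v(x) + u(x)*v'(x)
= 4 * (2x + 5) + (4x - 1) * 2
At x = -3:
u(-3) = 4 * (-3) - 1 = -13
v(-3) = 2 * (-3) + 5 = -1
h'(-3) = 4 * (-1) + (-13) * 2
= -4 - 26
= -30

-30


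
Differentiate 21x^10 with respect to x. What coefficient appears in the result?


We apply the power rule: d/dx [ax^n] = a*n * x^(n-1)
d/dx [21x^10]
= 21 * 10 * x^(10-1)
= 210x^9
The coefficient is 210

210


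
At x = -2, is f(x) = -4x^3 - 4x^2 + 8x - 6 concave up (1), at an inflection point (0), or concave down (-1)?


Concavity is determined by the sign of f''(x).
f(x) = -4x^3 - 4x^2 + 8x - 6
f'(x) = -12x^2 - 8x + 8
f''(x) = -24x - 8
f''(-2) = -24 * (-2) - 8
= 48 - 8
= 40
Since f''(-2) > 0, the function is concave up (1)

1


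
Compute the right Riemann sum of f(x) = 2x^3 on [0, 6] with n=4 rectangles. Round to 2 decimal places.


Right Riemann sum uses right endpoints of each subinterval.
Interval: [0, 6], n = 4
dx = (6 - 0) / 4 = 3/2
Right endpoints: [3/2, 3, 9/2, 6]
f values: [27/4, 54, 729/4, 432]
Sum = dx * (sum of f values)
= 3/2 * 675
= 2025/2 = 1012.50

1012.50


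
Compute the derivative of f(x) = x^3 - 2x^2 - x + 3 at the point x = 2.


Differentiate f(x) = x^3 - 2x^2 - x + 3 term by term:
f'(x) = 3x^2 - 4x - 1
Substitute x = 2:
f'(2) = 3 * 2^2 - 4 * 2 - 1
= 12 - 8 - 1
= 3

3


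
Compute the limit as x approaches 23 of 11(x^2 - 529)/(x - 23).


Direct substitution gives 0/0, so we factor the numerator.
Factor: 11(x^2 - 529) = 11 * (x - 23)(x + 23)
Cancel the common factor (x - 23):
11(x^2 - 529)/(x - 23) = 11 * (x + 23)
Now substitute x = 23:
= 11 * (23 + 23) = 506

506


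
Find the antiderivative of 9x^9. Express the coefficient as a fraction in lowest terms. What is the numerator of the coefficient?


Apply the power rule for integration:
integral of ax^n dx = a/(n+1) * x^(n+1) + C
integral of 9x^9 dx
= 9/10 * x^10 + C
The coefficient in lowest terms is 9/10, and its numerator is 9

9


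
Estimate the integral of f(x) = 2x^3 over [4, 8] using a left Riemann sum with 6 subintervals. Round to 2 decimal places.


Left Riemann sum uses left endpoints of each subinterval.
Interval: [4, 8], n = 6
dx = (8 - 4) / 6 = 2/3
Left endpoints: [4, 14/3, 16/3, 6, 20/3, 22/3]
f values: [128, 5488/27, 8192/27, 432, 16000/27, 21296/27]
Sum = dx * (sum of f values)
= 2/3 * 2448
= 1632 = 1632.00

1632.00


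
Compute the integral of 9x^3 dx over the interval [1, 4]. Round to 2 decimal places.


Find the antiderivative of 9x^3:
F(x) = 9/4 * x^4
Apply the Fundamental Theorem of Calculus:
F(4) - F(1)
= 9/4 * 4^4 - 9/4 * 1^4
= 9/4 * (256 - 1)
= 9/4 * 255
= 2295/4 = 573.75

573.75


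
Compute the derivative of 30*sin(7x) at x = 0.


Apply the chain rule to differentiate 30*sin(7x):
d/dx [30*sin(7x)]
= 30 * cos(7x) * d/dx(7x)
= 30 * 7 * cos(7x)
= 210 * cos(7x)
Evaluate at x = 0:
= 210 * cos(0)
= 210 * 1
= 210

210


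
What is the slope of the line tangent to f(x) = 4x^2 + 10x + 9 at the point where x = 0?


The slope of the tangent line equals f'(x) at the point.
f(x) = 4x^2 + 10x + 9
f'(x) = 8x + 10
At x = 0:
f'(0) = 8 * 0 + 10
= 0 + 10
= 10

10


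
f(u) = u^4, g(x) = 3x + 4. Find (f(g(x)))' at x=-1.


Using the chain rule: (f(g(x)))' = f'(g(x)) * g'(x)
First, find g(-1):
g(-1) = 3 * (-1) + 4 = 1
Next, f'(u) = 4u^3
And g'(x) = 3
So f'(g(-1)) * g'(-1)
= 4 * 1^3 * 3
= 4 * 1 * 3
= 12

12


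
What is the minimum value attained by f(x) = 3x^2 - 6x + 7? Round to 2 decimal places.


For a quadratic f(x) = ax^2 + bx + c with a > 0, the minimum is at the vertex.
Vertex x-coordinate: x = -b/(2a)
x = -(-6) / (2 * 3)
x = 6/6 = 1
Substitute back to find the minimum value:
f(1) = 3 * 1^2 - 6 * 1 + 7
= 3 - 6 + 7
= 4 = 4.00

4.00


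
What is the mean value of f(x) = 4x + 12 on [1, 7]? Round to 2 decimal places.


Average value = 1/(b-a) * integral from a to b of f(x) dx
First compute the integral of 4x + 12:
F(x) = 2x^2 + 12x
F(7) = 2 * 49 + 12 * 7 = 182
F(1) = 2 * 1 + 12 * 1 = 14
Integral = 182 - 14 = 168
Average = 168 / (7 - 1) = 168 / 6
= 28 = 28.00

28.00


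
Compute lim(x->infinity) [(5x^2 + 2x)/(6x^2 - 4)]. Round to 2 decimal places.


For limits at infinity with equal-degree polynomials,
we compare leading coefficients.
Numerator leading term: 5x^2
Denominator leading term: 6x^2
Divide both by x^2:
lim = (5 + 2/x) / (6 - 4/x^2)
As x -> infinity, the 1/x and 1/x^2 terms vanish:
= 5/6 ≈ 0.83

0.83


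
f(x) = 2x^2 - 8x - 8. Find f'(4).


Differentiate term by term using power and sum rules:
f(x) = 2x^2 - 8x - 8
f'(x) = 4x - 8
Substitute x = 4:
f'(4) = 4 * 4 - 8
= 16 - 8
= 8

8


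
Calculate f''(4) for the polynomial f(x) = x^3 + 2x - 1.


First derivative:
f'(x) = 3x^2 + 2
Second derivative:
f''(x) = 6x
Substitute x = 4:
f''(4) = 6 * 4 + 0
= 24 + 0
= 24

24


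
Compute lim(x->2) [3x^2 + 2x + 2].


Since polynomials are continuous, we use direct substitution.
lim(x->2) of 3x^2 + 2x + 2
= 3 * 2^2 + 2 * 2 + 2
= 12 + 4 + 2
= 18

18


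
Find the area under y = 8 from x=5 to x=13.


The area under a constant function y = 8 is a rectangle.
Width = 13 - 5 = 8
Height = 8
Area = width * height
= 8 * 8
= 64

64


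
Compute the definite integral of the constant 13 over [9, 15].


The integral of a constant k over [a, b] equals k * (b - a).
integral from 9 to 15 of 13 dx
= 13 * (15 - 9)
= 13 * 6
= 78

78


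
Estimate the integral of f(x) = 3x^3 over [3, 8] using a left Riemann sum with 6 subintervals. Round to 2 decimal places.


Left Riemann sum uses left endpoints of each subinterval.
Interval: [3, 8], n = 6
dx = (8 - 3) / 6 = 5/6
Left endpoints: [3, 23/6, 14/3, 11/2, 19/3, 43/6]
f values: [81, 12167/72, 2744/9, 3993/8, 6859/9, 79507/72]
Sum = dx * (sum of f values)
= 5/6 * 23363/8
= 116815/48 ≈ 2433.65

2433.65


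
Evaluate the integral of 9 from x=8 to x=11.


The integral of a constant k over [a, b] equals k * (b - a).
integral from 8 to 11 of 9 dx
= 9 * (11 - 8)
= 9 * 3
= 27

27


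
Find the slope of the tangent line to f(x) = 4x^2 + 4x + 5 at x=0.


The slope of the tangent line equals f'(x) at the point.
f(x) = 4x^2 + 4x + 5
f'(x) = 8x + 4
At x = 0:
f'(0) = 8 * 0 + 4
= 0 + 4
= 4

4


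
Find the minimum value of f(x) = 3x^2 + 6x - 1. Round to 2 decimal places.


For a quadratic f(x) = ax^2 + bx + c with a > 0, the minimum is at the vertex.
Vertex x-coordinate: x = -b/(2a)
x = -(6) / (2 * 3)
x = -6/6 = -1
Substitute back to find the minimum value:
f(-1) = 3 * (-1)^2 + 6 * (-1) - 1
= 3 - 6 - 1
= -4 = -4.00

-4.00


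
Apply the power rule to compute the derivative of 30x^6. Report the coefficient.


We apply the power rule: d/dx [ax^n] = a*n * x^(n-1)
d/dx [30x^6]
= 30 * 6 * x^(6-1)
= 180x^5
The coefficient is 180

180


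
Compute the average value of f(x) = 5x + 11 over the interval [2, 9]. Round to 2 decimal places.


Average value = 1/(b-a) * integral from a to b of f(x) dx
First compute the integral of 5x + 11:
F(x) = (5/2)x^2 + 11x
F(9) = 5/2 * 81 + 11 * 9 = 603/2
F(2) = 5/2 * 4 + 11 * 2 = 32
Integral = 603/2 - 32 = 539/2
Average = (539/2) / (9 - 2) = (539/2) / 7
= 77/2 = 38.50

38.50


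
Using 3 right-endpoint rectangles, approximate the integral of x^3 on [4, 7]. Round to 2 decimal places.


Right Riemann sum uses right endpoints of each subinterval.
Interval: [4, 7], n = 3
dx = (7 - 4) / 3 = 1
Right endpoints: [5, 6, 7]
f values: [125, 216, 343]
Sum = dx * (sum of f values)
= 1 * 684
= 684 = 684.00

684.00


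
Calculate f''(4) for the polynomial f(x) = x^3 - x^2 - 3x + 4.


First derivative:
f'(x) = 3x^2 - 2x - 3
Second derivative:
f''(x) = 6x - 2
Substitute x = 4:
f''(4) = 6 * 4 - 2
= 24 - 2
= 22

22


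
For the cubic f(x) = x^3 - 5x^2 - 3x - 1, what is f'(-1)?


Differentiate f(x) = x^3 - 5x^2 - 3x - 1 term by term:
f'(x) = 3x^2 - 10x - 3
Substitute x = -1:
f'(-1) = 3 * (-1)^2 - 10 * (-1) - 3
= 3 + 10 - 3
= 10

10


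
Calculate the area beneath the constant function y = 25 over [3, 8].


The area under a constant function y = 25 is a rectangle.
Width = 8 - 3 = 5
Height = 25
Area = width * height
= 5 * 25
= 125

125


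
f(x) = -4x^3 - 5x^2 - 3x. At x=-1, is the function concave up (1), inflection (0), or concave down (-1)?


Concavity is determined by the sign of f''(x).
f(x) = -4x^3 - 5x^2 - 3x
f'(x) = -12x^2 - 10x - 3
f''(x) = -24x - 10
f''(-1) = -24 * (-1) - 10
= 24 - 10
= 14
Since f''(-1) > 0, the function is concave up (1)

1


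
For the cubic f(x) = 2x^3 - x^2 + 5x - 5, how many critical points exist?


Find where f'(x) = 0:
f(x) = 2x^3 - x^2 + 5x - 5
f'(x) = 6x^2 - 2x + 5
This is a quadratic in x. Use the discriminant to count real roots.
Discriminant = (-2)^2 - 4 * 6 * 5
= 4 - 120
= -116
Since discriminant < 0, f'(x) = 0 has no real solutions.
Number of critical points: 0

0


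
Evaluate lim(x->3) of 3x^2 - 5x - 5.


Since polynomials are continuous, we use direct substitution.
lim(x->3) of 3x^2 - 5x - 5
= 3 * 3^2 - 5 * 3 - 5
= 27 - 15 - 5
= 7

7


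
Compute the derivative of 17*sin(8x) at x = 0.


Apply the chain rule to differentiate 17*sin(8x):
d/dx [17*sin(8x)]
= 17 * cos(8x) * d/dx(8x)
= 17 * 8 * cos(8x)
= 136 * cos(8x)
Evaluate at x = 0:
= 136 * cos(0)
= 136 * 1
= 136

136


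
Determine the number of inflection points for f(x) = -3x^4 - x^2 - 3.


Inflection points occur where f''(x) = 0 and concavity changes.
f(x) = -3x^4 - x^2 - 3
f'(x) = -12x^3 - 2x
f''(x) = -36x^2 - 2
This is a quadratic in x. Use the discriminant to count real roots.
Discriminant = (0)^2 - 4 * (-36) * (-2)
= 0 - 288
= -288
Since discriminant < 0, f''(x) = 0 has no real solutions.
Number of inflection points: 0

0


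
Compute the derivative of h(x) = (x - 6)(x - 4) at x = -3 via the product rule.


Let u(x) = x - 6 and v(x) = x - 4
u'(x) = 1
v'(x) = 1
Product rule: h'(x) = u'(x)*v(x) + u(x)*v'(x)
= 1 * (x - 4) + (x - 6) * 1
At x = -3:
u(-3) = 1 * (-3) - 6 = -9
v(-3) = 1 * (-3) - 4 = -7
h'(-3) = 1 * (-7) + (-9) * 1
= -7 - 9
= -16

-16


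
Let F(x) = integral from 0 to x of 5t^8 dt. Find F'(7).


By the Fundamental Theorem of Calculus (Part 1):
If F(x) = integral from 0 to x of f(t) dt, then F'(x) = f(x)
Here f(t) = 5t^8
So F'(x) = 5x^8
Evaluate at x = 7:
F'(7) = 5 * 7^8
= 5 * 5764801
= 28824005

28824005


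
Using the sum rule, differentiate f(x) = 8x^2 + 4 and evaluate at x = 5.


Differentiate term by term using power and sum rules:
f(x) = 8x^2 + 4
f'(x) = 16x
Substitute x = 5:
f'(5) = 16 * 5 + 0
= 80 + 0
= 80

80


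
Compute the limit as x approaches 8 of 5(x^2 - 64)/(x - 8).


Direct substitution gives 0/0, so we factor the numerator.
Factor: 5(x^2 - 64) = 5 * (x - 8)(x + 8)
Cancel the common factor (x - 8):
5(x^2 - 64)/(x - 8) = 5 * (x + 8)
Now substitute x = 8:
= 5 * (8 + 8) = 80

80


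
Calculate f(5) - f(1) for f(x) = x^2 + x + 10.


Net change = f(b) - f(a)
f(x) = x^2 + x + 10
Compute f(5):
f(5) = 1 * 5^2 + 1 * 5 + 10
= 25 + 5 + 10
= 40
Compute f(1):
f(1) = 1 * 1^2 + 1 * 1 + 10
= 1 + 1 + 10
= 12
Net change = 40 - 12 = 28

28


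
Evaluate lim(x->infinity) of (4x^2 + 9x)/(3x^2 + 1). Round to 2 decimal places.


For limits at infinity with equal-degree polynomials,
we compare leading coefficients.
Numerator leading term: 4x^2
Denominator leading term: 3x^2
Divide both by x^2:
lim = (4 + 9/x) / (3 + 1/x^2)
As x -> infinity, the 1/x and 1/x^2 terms vanish:
= 4/3 ≈ 1.33

1.33


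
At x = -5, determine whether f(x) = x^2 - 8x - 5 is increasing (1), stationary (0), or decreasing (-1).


Compute f'(x) to determine behavior:
f'(x) = 2x - 8
f'(-5) = 2 * (-5) - 8
= -10 - 8
= -18
Since f'(-5) < 0, the function is decreasing (-1)

-1


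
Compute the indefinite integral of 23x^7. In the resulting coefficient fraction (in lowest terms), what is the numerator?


Apply the power rule for integration:
integral of ax^n dx = a/(n+1) * x^(n+1) + C
integral of 23x^7 dx
= 23/8 * x^8 + C
The coefficient in lowest terms is 23/8, and its numerator is 23

23


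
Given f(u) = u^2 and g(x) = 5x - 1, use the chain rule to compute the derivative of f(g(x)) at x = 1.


Using the chain rule: (f(g(x)))' = f'(g(x)) * g'(x)
First, find g(1):
g(1) = 5 * 1 - 1 = 4
Next, f'(u) = 2u
And g'(x) = 5
So f'(g(1)) * g'(1)
= 2 * 4 * 5
= 40

40


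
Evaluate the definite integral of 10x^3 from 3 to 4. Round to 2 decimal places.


Find the antiderivative of 10x^3:
F(x) = 10/4 * x^4
Apply the Fundamental Theorem of Calculus:
F(4) - F(3)
= 10/4 * 4^4 - 10/4 * 3^4
= 10/4 * (256 - 81)
= 10/4 * 175
= 875/2 = 437.50

437.50


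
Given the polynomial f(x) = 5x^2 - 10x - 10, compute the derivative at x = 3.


Differentiate term by term using power and sum rules:
f(x) = 5x^2 - 10x - 10
f'(x) = 10x - 10
Substitute x = 3:
f'(3) = 10 * 3 - 10
= 30 - 10
= 20

20
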